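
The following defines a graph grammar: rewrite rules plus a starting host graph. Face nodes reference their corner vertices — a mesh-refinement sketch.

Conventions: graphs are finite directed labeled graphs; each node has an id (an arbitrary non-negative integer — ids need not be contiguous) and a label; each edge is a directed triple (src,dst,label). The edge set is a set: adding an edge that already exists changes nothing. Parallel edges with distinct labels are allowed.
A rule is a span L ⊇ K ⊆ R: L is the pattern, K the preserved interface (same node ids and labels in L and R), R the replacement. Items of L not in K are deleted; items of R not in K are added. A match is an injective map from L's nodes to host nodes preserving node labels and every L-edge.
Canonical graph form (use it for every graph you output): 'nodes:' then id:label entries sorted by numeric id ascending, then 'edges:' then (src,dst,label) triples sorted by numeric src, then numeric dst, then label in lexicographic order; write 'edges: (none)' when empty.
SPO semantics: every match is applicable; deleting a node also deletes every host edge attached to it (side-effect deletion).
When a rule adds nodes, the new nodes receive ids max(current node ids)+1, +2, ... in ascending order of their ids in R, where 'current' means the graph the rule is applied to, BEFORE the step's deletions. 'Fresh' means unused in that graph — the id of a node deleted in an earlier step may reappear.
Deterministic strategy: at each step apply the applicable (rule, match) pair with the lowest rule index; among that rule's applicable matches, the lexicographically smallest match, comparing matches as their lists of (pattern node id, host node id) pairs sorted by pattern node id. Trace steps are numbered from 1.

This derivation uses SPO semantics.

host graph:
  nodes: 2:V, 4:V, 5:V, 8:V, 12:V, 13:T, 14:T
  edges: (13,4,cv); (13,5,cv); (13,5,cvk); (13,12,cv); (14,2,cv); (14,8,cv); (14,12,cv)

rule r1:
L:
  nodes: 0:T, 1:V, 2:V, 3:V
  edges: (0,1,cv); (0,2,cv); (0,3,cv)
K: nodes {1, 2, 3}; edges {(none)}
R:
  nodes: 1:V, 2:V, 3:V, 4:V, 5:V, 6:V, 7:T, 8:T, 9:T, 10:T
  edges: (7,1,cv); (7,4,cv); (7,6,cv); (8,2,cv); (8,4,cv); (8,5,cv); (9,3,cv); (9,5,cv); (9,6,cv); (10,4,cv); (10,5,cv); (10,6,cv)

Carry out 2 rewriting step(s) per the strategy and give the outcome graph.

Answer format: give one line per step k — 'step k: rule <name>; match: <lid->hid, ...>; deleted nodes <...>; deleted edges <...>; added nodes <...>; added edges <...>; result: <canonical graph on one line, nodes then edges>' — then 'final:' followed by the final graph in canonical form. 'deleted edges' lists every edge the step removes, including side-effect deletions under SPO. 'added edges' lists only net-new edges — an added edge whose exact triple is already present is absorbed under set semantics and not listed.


step 1: rule r1; match: 0->13, 1->4, 2->5, 3->12; deleted nodes 13; deleted edges (13,4,cv); (13,5,cv); (13,5,cvk); (13,12,cv); added nodes 15, 16, 17, 18, 19, 20, 21; added edges (18,4,cv); (18,15,cv); (18,17,cv); (19,5,cv); (19,15,cv); (19,16,cv); (20,12,cv); (20,16,cv); (20,17,cv); (21,15,cv); (21,16,cv); (21,17,cv); result: nodes: 2:V, 4:V, 5:V, 8:V, 12:V, 14:T, 15:V, 16:V, 17:V, 18:T, 19:T, 20:T, 21:T edges: (14,2,cv); (14,8,cv); (14,12,cv); (18,4,cv); (18,15,cv); (18,17,cv); (19,5,cv); (19,15,cv); (19,16,cv); (20,12,cv); (20,16,cv); (20,17,cv); (21,15,cv); (21,16,cv); (21,17,cv)
step 2: rule r1; match: 0->14, 1->2, 2->8, 3->12; deleted nodes 14; deleted edges (14,2,cv); (14,8,cv); (14,12,cv); added nodes 22, 23, 24, 25, 26, 27, 28; added edges (25,2,cv); (25,22,cv); (25,24,cv); (26,8,cv); (26,22,cv); (26,23,cv); (27,12,cv); (27,23,cv); (27,24,cv); (28,22,cv); (28,23,cv); (28,24,cv); result: nodes: 2:V, 4:V, 5:V, 8:V, 12:V, 15:V, 16:V, 17:V, 18:T, 19:T, 20:T, 21:T, 22:V, 23:V, 24:V, 25:T, 26:T, 27:T, 28:T edges: (18,4,cv); (18,15,cv); (18,17,cv); (19,5,cv); (19,15,cv); (19,16,cv); (20,12,cv); (20,16,cv); (20,17,cv); (21,15,cv); (21,16,cv); (21,17,cv); (25,2,cv); (25,22,cv); (25,24,cv); (26,8,cv); (26,22,cv); (26,23,cv); (27,12,cv); (27,23,cv); (27,24,cv); (28,22,cv); (28,23,cv); (28,24,cv)
final:
nodes: 2:V, 4:V, 5:V, 8:V, 12:V, 15:V, 16:V, 17:V, 18:T, 19:T, 20:T, 21:T, 22:V, 23:V, 24:V, 25:T, 26:T, 27:T, 28:T
edges: (18,4,cv); (18,15,cv); (18,17,cv); (19,5,cv); (19,15,cv); (19,16,cv); (20,12,cv); (20,16,cv); (20,17,cv); (21,15,cv); (21,16,cv); (21,17,cv); (25,2,cv); (25,22,cv); (25,24,cv); (26,8,cv); (26,22,cv); (26,23,cv); (27,12,cv); (27,23,cv); (27,24,cv); (28,22,cv); (28,23,cv); (28,24,cv)


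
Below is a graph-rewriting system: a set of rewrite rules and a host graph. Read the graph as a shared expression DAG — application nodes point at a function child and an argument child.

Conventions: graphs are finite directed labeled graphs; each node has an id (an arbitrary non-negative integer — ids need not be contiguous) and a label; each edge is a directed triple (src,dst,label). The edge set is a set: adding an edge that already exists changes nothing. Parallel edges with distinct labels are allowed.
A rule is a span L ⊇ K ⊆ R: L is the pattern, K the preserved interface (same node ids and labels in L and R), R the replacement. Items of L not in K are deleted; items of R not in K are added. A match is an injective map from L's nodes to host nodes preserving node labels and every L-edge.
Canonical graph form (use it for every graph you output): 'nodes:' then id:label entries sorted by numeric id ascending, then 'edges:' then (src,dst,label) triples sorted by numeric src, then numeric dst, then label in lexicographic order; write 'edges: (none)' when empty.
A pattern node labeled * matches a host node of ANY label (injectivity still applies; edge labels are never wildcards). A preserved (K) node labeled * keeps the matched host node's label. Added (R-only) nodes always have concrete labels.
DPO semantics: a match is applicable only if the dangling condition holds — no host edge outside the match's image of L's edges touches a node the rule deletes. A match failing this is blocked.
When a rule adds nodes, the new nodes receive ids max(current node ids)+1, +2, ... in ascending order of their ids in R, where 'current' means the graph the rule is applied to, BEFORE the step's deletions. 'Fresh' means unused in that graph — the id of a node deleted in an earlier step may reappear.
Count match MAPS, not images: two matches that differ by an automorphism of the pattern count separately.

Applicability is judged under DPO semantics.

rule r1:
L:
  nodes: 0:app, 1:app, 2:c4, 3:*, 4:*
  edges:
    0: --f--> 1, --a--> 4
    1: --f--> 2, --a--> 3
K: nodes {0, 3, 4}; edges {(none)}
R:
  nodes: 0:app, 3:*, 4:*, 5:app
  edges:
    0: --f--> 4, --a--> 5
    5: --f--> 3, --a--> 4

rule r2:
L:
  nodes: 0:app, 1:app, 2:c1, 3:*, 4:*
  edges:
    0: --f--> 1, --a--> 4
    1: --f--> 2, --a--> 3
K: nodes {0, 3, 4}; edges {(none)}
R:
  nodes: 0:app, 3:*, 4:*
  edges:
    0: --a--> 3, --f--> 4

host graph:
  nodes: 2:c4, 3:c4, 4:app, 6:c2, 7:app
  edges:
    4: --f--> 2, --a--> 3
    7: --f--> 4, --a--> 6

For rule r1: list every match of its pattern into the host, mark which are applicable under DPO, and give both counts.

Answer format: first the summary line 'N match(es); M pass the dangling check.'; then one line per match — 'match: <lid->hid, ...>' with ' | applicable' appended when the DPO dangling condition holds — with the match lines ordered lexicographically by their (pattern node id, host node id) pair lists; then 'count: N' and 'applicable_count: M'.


1 match(es); 1 pass the dangling check.
match: 0->7, 1->4, 2->2, 3->3, 4->6 | applicable
count: 1
applicable_count: 1


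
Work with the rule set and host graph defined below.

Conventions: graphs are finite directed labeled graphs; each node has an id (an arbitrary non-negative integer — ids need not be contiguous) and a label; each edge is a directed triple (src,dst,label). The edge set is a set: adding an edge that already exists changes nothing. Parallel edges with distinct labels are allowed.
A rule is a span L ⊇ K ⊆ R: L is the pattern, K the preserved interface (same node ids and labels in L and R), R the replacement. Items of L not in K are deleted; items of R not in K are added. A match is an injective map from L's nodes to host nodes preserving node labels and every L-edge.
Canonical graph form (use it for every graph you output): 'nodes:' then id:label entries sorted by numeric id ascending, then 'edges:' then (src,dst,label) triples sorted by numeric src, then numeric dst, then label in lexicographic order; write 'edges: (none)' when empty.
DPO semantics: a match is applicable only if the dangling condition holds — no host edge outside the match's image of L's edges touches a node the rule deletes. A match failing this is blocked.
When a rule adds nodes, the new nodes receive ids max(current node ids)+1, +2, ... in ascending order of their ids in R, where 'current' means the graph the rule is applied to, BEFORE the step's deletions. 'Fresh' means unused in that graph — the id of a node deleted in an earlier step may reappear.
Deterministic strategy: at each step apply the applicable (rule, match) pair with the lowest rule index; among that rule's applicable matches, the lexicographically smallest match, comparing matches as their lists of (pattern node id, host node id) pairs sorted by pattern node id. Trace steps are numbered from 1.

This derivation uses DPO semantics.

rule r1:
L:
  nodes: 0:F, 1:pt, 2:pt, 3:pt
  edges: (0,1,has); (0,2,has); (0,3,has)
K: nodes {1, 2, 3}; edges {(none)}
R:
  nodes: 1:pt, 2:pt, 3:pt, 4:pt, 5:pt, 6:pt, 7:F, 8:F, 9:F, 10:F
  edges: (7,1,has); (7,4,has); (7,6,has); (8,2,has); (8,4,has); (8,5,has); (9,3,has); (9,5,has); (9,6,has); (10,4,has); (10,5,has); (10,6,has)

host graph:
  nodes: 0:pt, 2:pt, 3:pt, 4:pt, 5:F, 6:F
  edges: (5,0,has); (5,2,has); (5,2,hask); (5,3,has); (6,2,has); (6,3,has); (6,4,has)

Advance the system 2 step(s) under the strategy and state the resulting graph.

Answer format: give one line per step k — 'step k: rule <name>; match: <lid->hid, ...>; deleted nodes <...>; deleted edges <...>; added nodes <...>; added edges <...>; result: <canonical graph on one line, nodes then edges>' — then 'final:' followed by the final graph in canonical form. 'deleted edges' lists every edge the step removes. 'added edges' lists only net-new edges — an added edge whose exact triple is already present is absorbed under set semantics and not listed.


step 1: rule r1; match: 0->6, 1->2, 2->3, 3->4; deleted nodes 6; deleted edges (6,2,has); (6,3,has); (6,4,has); added nodes 7, 8, 9, 10, 11, 12, 13; added edges (10,2,has); (10,7,has); (10,9,has); (11,3,has); (11,7,has); (11,8,has); (12,4,has); (12,8,has); (12,9,has); (13,7,has); (13,8,has); (13,9,has); result: nodes: 0:pt, 2:pt, 3:pt, 4:pt, 5:F, 7:pt, 8:pt, 9:pt, 10:F, 11:F, 12:F, 13:F edges: (5,0,has); (5,2,has); (5,2,hask); (5,3,has); (10,2,has); (10,7,has); (10,9,has); (11,3,has); (11,7,has); (11,8,has); (12,4,has); (12,8,has); (12,9,has); (13,7,has); (13,8,has); (13,9,has)
step 2: rule r1; match: 0->10, 1->2, 2->7, 3->9; deleted nodes 10; deleted edges (10,2,has); (10,7,has); (10,9,has); added nodes 14, 15, 16, 17, 18, 19, 20; added edges (17,2,has); (17,14,has); (17,16,has); (18,7,has); (18,14,has); (18,15,has); (19,9,has); (19,15,has); (19,16,has); (20,14,has); (20,15,has); (20,16,has); result: nodes: 0:pt, 2:pt, 3:pt, 4:pt, 5:F, 7:pt, 8:pt, 9:pt, 11:F, 12:F, 13:F, 14:pt, 15:pt, 16:pt, 17:F, 18:F, 19:F, 20:F edges: (5,0,has); (5,2,has); (5,2,hask); (5,3,has); (11,3,has); (11,7,has); (11,8,has); (12,4,has); (12,8,has); (12,9,has); (13,7,has); (13,8,has); (13,9,has); (17,2,has); (17,14,has); (17,16,has); (18,7,has); (18,14,has); (18,15,has); (19,9,has); (19,15,has); (19,16,has); (20,14,has); (20,15,has); (20,16,has)
final:
nodes: 0:pt, 2:pt, 3:pt, 4:pt, 5:F, 7:pt, 8:pt, 9:pt, 11:F, 12:F, 13:F, 14:pt, 15:pt, 16:pt, 17:F, 18:F, 19:F, 20:F
edges: (5,0,has); (5,2,has); (5,2,hask); (5,3,has); (11,3,has); (11,7,has); (11,8,has); (12,4,has); (12,8,has); (12,9,has); (13,7,has); (13,8,has); (13,9,has); (17,2,has); (17,14,has); (17,16,has); (18,7,has); (18,14,has); (18,15,has); (19,9,has); (19,15,has); (19,16,has); (20,14,has); (20,15,has); (20,16,has)


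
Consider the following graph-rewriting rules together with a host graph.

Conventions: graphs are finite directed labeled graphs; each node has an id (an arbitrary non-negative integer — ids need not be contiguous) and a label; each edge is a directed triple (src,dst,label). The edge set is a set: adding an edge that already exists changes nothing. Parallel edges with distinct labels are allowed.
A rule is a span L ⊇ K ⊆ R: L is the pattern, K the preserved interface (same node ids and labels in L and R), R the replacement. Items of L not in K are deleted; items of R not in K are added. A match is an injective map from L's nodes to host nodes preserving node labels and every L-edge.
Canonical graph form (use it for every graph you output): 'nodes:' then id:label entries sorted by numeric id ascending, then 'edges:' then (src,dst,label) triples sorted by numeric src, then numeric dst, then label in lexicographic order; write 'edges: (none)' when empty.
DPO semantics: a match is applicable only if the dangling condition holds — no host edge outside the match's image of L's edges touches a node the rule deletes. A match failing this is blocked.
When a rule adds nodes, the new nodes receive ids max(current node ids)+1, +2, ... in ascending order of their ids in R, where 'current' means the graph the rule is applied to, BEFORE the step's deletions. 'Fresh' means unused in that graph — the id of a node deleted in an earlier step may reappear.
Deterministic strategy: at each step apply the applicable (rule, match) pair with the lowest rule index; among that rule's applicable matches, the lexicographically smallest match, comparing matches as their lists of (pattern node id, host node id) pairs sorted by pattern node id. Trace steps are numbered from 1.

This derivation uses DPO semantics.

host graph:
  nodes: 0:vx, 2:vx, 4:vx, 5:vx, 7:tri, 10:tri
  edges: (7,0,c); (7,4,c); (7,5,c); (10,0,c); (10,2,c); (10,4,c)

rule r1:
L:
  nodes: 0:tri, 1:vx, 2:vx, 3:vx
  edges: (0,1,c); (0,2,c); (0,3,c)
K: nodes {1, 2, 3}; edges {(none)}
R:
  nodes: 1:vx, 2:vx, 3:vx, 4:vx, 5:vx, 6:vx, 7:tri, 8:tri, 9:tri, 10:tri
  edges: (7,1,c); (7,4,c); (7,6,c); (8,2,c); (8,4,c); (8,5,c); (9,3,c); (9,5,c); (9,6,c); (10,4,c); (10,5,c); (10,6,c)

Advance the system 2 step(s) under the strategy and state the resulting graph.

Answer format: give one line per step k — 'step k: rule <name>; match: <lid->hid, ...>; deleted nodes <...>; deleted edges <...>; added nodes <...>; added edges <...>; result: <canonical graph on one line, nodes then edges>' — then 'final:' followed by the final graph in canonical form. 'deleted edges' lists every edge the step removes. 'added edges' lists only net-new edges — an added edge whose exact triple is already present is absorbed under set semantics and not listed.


step 1: rule r1; match: 0->7, 1->0, 2->4, 3->5; deleted nodes 7; deleted edges (7,0,c); (7,4,c); (7,5,c); added nodes 11, 12, 13, 14, 15, 16, 17; added edges (14,0,c); (14,11,c); (14,13,c); (15,4,c); (15,11,c); (15,12,c); (16,5,c); (16,12,c); (16,13,c); (17,11,c); (17,12,c); (17,13,c); result: nodes: 0:vx, 2:vx, 4:vx, 5:vx, 10:tri, 11:vx, 12:vx, 13:vx, 14:tri, 15:tri, 16:tri, 17:tri edges: (10,0,c); (10,2,c); (10,4,c); (14,0,c); (14,11,c); (14,13,c); (15,4,c); (15,11,c); (15,12,c); (16,5,c); (16,12,c); (16,13,c); (17,11,c); (17,12,c); (17,13,c)
step 2: rule r1; match: 0->10, 1->0, 2->2, 3->4; deleted nodes 10; deleted edges (10,0,c); (10,2,c); (10,4,c); added nodes 18, 19, 20, 21, 22, 23, 24; added edges (21,0,c); (21,18,c); (21,20,c); (22,2,c); (22,18,c); (22,19,c); (23,4,c); (23,19,c); (23,20,c); (24,18,c); (24,19,c); (24,20,c); result: nodes: 0:vx, 2:vx, 4:vx, 5:vx, 11:vx, 12:vx, 13:vx, 14:tri, 15:tri, 16:tri, 17:tri, 18:vx, 19:vx, 20:vx, 21:tri, 22:tri, 23:tri, 24:tri edges: (14,0,c); (14,11,c); (14,13,c); (15,4,c); (15,11,c); (15,12,c); (16,5,c); (16,12,c); (16,13,c); (17,11,c); (17,12,c); (17,13,c); (21,0,c); (21,18,c); (21,20,c); (22,2,c); (22,18,c); (22,19,c); (23,4,c); (23,19,c); (23,20,c); (24,18,c); (24,19,c); (24,20,c)
final:
nodes: 0:vx, 2:vx, 4:vx, 5:vx, 11:vx, 12:vx, 13:vx, 14:tri, 15:tri, 16:tri, 17:tri, 18:vx, 19:vx, 20:vx, 21:tri, 22:tri, 23:tri, 24:tri
edges: (14,0,c); (14,11,c); (14,13,c); (15,4,c); (15,11,c); (15,12,c); (16,5,c); (16,12,c); (16,13,c); (17,11,c); (17,12,c); (17,13,c); (21,0,c); (21,18,c); (21,20,c); (22,2,c); (22,18,c); (22,19,c); (23,4,c); (23,19,c); (23,20,c); (24,18,c); (24,19,c); (24,20,c)


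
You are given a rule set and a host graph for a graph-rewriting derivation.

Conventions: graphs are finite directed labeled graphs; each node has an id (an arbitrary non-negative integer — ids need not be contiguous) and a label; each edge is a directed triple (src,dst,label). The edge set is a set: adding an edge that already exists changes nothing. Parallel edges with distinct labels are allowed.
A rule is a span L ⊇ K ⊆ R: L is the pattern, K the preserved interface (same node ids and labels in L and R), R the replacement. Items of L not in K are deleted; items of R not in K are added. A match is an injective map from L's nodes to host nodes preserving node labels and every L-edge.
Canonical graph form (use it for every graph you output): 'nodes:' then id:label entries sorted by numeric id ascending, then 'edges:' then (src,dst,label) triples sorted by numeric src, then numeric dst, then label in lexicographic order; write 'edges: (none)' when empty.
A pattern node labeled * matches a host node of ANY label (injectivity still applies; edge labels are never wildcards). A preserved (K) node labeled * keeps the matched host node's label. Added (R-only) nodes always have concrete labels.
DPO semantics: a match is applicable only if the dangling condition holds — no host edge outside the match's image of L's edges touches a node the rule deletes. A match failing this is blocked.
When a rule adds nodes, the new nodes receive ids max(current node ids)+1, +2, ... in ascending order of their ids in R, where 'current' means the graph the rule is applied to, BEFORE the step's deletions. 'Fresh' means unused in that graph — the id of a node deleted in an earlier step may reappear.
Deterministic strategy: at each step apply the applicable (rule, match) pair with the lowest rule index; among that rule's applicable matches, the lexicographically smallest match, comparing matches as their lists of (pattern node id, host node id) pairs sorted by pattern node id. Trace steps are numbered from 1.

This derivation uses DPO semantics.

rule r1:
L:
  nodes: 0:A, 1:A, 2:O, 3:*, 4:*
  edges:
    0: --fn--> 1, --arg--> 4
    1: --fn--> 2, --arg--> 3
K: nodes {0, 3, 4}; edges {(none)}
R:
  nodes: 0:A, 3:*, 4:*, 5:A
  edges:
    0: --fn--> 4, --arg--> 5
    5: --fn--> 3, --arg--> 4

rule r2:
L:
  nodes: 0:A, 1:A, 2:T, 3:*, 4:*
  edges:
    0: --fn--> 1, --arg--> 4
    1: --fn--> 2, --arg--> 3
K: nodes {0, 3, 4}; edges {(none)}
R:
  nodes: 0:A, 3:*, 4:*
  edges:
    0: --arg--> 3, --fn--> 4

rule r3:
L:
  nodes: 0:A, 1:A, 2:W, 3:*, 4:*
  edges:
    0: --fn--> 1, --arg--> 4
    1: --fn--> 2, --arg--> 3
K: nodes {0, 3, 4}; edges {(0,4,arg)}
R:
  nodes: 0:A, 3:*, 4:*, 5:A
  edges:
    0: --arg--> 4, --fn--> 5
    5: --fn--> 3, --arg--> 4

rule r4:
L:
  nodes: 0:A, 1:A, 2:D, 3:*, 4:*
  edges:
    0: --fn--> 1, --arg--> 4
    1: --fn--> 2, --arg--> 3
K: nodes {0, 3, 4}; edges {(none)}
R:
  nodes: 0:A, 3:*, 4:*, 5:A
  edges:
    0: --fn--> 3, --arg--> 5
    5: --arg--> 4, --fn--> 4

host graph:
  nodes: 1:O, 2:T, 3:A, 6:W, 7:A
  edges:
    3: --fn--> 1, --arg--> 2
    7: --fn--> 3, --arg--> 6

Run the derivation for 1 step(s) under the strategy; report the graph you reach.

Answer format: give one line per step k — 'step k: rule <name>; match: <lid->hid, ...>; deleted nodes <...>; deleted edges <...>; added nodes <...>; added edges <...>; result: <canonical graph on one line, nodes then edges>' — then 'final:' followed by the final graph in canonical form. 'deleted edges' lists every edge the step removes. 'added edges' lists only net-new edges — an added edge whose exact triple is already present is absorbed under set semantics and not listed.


step 1: rule r1; match: 0->7, 1->3, 2->1, 3->2, 4->6; deleted nodes 1, 3; deleted edges (3,1,fn); (3,2,arg); (7,3,fn); (7,6,arg); added nodes 8; added edges (7,6,fn); (7,8,arg); (8,2,fn); (8,6,arg); result: nodes: 2:T, 6:W, 7:A, 8:A edges: (7,6,fn); (7,8,arg); (8,2,fn); (8,6,arg)
final:
nodes: 2:T, 6:W, 7:A, 8:A
edges: (7,6,fn); (7,8,arg); (8,2,fn); (8,6,arg)


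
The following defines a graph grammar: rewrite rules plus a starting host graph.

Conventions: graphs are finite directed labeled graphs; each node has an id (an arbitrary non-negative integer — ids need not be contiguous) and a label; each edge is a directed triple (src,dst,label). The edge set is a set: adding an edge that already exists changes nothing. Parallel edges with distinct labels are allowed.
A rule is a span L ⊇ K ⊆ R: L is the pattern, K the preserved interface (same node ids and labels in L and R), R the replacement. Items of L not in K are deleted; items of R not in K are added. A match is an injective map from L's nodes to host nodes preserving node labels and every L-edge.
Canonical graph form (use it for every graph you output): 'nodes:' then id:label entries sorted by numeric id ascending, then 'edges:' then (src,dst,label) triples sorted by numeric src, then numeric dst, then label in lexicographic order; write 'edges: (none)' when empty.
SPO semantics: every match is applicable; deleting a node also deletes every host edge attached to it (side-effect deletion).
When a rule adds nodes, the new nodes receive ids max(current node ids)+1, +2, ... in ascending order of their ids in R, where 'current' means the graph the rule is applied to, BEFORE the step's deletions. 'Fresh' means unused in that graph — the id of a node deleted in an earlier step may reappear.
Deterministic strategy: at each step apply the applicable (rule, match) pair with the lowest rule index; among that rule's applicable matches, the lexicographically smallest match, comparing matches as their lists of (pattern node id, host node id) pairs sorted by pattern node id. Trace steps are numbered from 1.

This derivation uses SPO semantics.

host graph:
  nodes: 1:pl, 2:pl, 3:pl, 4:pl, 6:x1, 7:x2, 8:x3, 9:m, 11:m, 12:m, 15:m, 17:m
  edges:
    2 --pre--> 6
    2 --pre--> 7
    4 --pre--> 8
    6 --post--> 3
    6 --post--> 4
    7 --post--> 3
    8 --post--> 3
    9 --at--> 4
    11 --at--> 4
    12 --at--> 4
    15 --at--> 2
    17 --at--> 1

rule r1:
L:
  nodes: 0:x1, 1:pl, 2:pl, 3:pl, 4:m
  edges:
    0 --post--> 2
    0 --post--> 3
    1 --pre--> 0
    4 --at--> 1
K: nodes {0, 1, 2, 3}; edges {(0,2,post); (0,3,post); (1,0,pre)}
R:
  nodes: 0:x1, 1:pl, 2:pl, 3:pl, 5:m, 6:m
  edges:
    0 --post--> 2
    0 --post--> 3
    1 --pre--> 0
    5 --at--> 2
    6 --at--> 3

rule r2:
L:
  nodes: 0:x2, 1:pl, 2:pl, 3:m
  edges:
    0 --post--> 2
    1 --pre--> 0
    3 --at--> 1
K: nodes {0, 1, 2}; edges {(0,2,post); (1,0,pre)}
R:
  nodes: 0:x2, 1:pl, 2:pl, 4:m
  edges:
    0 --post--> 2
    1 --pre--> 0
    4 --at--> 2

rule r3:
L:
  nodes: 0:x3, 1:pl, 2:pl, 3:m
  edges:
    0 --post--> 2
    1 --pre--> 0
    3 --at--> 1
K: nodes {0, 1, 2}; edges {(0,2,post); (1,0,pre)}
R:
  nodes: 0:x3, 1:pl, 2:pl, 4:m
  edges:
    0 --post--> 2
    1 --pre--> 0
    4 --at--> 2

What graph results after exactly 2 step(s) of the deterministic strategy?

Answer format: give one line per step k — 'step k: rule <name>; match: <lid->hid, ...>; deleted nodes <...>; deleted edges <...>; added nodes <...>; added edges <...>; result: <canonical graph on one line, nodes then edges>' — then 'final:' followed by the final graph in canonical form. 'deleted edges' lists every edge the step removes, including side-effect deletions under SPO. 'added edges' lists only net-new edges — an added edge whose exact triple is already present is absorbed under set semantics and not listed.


step 1: rule r1; match: 0->6, 1->2, 2->3, 3->4, 4->15; deleted nodes 15; deleted edges (15,2,at); added nodes 18, 19; added edges (18,3,at); (19,4,at); result: nodes: 1:pl, 2:pl, 3:pl, 4:pl, 6:x1, 7:x2, 8:x3, 9:m, 11:m, 12:m, 17:m, 18:m, 19:m edges: (2,6,pre); (2,7,pre); (4,8,pre); (6,3,post); (6,4,post); (7,3,post); (8,3,post); (9,4,at); (11,4,at); (12,4,at); (17,1,at); (18,3,at); (19,4,at)
step 2: rule r3; match: 0->8, 1->4, 2->3, 3->9; deleted nodes 9; deleted edges (9,4,at); added nodes 20; added edges (20,3,at); result: nodes: 1:pl, 2:pl, 3:pl, 4:pl, 6:x1, 7:x2, 8:x3, 11:m, 12:m, 17:m, 18:m, 19:m, 20:m edges: (2,6,pre); (2,7,pre); (4,8,pre); (6,3,post); (6,4,post); (7,3,post); (8,3,post); (11,4,at); (12,4,at); (17,1,at); (18,3,at); (19,4,at); (20,3,at)
final:
nodes: 1:pl, 2:pl, 3:pl, 4:pl, 6:x1, 7:x2, 8:x3, 11:m, 12:m, 17:m, 18:m, 19:m, 20:m
edges: (2,6,pre); (2,7,pre); (4,8,pre); (6,3,post); (6,4,post); (7,3,post); (8,3,post); (11,4,at); (12,4,at); (17,1,at); (18,3,at); (19,4,at); (20,3,at)


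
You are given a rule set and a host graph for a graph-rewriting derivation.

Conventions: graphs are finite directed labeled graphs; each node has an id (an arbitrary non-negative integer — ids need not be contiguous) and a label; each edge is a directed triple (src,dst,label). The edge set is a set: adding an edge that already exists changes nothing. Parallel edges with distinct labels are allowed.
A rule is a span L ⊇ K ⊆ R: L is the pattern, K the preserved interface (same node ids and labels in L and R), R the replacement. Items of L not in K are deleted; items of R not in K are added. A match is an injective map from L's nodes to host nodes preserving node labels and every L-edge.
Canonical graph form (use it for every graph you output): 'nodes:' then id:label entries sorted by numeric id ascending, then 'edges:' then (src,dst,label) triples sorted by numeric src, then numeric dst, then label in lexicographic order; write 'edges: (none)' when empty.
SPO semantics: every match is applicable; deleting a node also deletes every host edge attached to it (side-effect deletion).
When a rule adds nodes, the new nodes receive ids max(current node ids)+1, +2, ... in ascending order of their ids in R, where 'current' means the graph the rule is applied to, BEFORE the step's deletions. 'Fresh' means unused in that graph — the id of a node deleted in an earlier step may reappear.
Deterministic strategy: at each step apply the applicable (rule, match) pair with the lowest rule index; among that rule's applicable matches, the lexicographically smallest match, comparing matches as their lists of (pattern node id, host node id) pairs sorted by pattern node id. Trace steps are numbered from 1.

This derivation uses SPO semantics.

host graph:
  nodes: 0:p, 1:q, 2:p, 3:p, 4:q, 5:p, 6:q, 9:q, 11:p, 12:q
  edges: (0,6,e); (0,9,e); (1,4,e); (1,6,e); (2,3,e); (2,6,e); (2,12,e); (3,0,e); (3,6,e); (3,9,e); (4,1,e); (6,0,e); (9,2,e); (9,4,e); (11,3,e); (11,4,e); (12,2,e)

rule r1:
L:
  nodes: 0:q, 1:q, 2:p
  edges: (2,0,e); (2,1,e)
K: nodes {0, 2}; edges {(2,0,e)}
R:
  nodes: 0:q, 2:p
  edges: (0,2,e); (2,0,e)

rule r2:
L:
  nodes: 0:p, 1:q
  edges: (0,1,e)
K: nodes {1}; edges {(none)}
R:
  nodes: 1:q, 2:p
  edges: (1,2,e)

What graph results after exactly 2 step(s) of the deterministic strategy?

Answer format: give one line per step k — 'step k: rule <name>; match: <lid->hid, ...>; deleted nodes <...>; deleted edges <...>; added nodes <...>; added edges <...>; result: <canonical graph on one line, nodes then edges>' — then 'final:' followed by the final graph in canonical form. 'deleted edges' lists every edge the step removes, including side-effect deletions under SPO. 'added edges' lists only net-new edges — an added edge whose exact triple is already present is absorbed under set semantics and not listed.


step 1: rule r1; match: 0->6, 1->9, 2->0; deleted nodes 9; deleted edges (0,9,e); (3,9,e); (9,2,e); (9,4,e); added nodes (none); added edges (none); result: nodes: 0:p, 1:q, 2:p, 3:p, 4:q, 5:p, 6:q, 11:p, 12:q edges: (0,6,e); (1,4,e); (1,6,e); (2,3,e); (2,6,e); (2,12,e); (3,0,e); (3,6,e); (4,1,e); (6,0,e); (11,3,e); (11,4,e); (12,2,e)
step 2: rule r1; match: 0->6, 1->12, 2->2; deleted nodes 12; deleted edges (2,12,e); (12,2,e); added nodes (none); added edges (6,2,e); result: nodes: 0:p, 1:q, 2:p, 3:p, 4:q, 5:p, 6:q, 11:p edges: (0,6,e); (1,4,e); (1,6,e); (2,3,e); (2,6,e); (3,0,e); (3,6,e); (4,1,e); (6,0,e); (6,2,e); (11,3,e); (11,4,e)
final:
nodes: 0:p, 1:q, 2:p, 3:p, 4:q, 5:p, 6:q, 11:p
edges: (0,6,e); (1,4,e); (1,6,e); (2,3,e); (2,6,e); (3,0,e); (3,6,e); (4,1,e); (6,0,e); (6,2,e); (11,3,e); (11,4,e)


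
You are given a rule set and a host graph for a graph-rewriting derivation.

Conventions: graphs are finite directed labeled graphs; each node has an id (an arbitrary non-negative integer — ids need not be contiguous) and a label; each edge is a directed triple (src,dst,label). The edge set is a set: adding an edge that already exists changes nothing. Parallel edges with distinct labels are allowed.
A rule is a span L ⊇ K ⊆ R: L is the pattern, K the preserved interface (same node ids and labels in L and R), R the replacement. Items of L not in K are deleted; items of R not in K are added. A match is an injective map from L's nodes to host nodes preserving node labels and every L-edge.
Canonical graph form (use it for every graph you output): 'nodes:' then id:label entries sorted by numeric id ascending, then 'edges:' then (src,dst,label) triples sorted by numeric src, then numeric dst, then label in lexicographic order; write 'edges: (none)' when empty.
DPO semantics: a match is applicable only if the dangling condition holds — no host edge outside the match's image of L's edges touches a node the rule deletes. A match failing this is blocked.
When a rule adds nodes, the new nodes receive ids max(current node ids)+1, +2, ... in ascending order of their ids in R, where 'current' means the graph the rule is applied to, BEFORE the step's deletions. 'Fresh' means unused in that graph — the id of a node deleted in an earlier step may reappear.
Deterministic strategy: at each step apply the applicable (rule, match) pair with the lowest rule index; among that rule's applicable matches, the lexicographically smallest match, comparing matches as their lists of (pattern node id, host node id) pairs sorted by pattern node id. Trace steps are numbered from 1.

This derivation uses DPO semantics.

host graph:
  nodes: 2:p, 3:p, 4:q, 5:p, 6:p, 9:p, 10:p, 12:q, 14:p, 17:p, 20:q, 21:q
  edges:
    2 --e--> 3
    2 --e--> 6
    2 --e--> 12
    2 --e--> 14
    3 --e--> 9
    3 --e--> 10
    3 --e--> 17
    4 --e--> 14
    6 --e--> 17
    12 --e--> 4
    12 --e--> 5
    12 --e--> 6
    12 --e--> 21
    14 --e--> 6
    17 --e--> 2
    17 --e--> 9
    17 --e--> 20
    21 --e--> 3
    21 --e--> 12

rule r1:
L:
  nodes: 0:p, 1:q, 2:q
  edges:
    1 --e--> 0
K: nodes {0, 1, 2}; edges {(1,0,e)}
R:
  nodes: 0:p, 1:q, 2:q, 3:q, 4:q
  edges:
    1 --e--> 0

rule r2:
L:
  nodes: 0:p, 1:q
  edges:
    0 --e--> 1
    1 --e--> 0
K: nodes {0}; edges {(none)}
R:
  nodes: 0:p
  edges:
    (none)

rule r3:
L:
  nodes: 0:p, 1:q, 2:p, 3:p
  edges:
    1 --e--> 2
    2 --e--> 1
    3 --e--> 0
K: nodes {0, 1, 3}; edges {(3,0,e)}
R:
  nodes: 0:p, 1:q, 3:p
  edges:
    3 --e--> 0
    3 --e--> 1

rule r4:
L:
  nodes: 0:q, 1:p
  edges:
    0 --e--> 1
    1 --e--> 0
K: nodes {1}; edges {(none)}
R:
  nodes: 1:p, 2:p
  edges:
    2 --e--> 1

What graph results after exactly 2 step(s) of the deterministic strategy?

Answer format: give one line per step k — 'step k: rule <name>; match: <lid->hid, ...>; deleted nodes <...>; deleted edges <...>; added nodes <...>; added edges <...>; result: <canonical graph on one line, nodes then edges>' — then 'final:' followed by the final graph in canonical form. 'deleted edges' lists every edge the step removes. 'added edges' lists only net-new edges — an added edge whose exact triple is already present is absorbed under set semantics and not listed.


step 1: rule r1; match: 0->3, 1->21, 2->4; deleted nodes (none); deleted edges (none); added nodes 22, 23; added edges (none); result: nodes: 2:p, 3:p, 4:q, 5:p, 6:p, 9:p, 10:p, 12:q, 14:p, 17:p, 20:q, 21:q, 22:q, 23:q edges: (2,3,e); (2,6,e); (2,12,e); (2,14,e); (3,9,e); (3,10,e); (3,17,e); (4,14,e); (6,17,e); (12,4,e); (12,5,e); (12,6,e); (12,21,e); (14,6,e); (17,2,e); (17,9,e); (17,20,e); (21,3,e); (21,12,e)
step 2: rule r1; match: 0->3, 1->21, 2->4; deleted nodes (none); deleted edges (none); added nodes 24, 25; added edges (none); result: nodes: 2:p, 3:p, 4:q, 5:p, 6:p, 9:p, 10:p, 12:q, 14:p, 17:p, 20:q, 21:q, 22:q, 23:q, 24:q, 25:q edges: (2,3,e); (2,6,e); (2,12,e); (2,14,e); (3,9,e); (3,10,e); (3,17,e); (4,14,e); (6,17,e); (12,4,e); (12,5,e); (12,6,e); (12,21,e); (14,6,e); (17,2,e); (17,9,e); (17,20,e); (21,3,e); (21,12,e)
final:
nodes: 2:p, 3:p, 4:q, 5:p, 6:p, 9:p, 10:p, 12:q, 14:p, 17:p, 20:q, 21:q, 22:q, 23:q, 24:q, 25:q
edges: (2,3,e); (2,6,e); (2,12,e); (2,14,e); (3,9,e); (3,10,e); (3,17,e); (4,14,e); (6,17,e); (12,4,e); (12,5,e); (12,6,e); (12,21,e); (14,6,e); (17,2,e); (17,9,e); (17,20,e); (21,3,e); (21,12,e)


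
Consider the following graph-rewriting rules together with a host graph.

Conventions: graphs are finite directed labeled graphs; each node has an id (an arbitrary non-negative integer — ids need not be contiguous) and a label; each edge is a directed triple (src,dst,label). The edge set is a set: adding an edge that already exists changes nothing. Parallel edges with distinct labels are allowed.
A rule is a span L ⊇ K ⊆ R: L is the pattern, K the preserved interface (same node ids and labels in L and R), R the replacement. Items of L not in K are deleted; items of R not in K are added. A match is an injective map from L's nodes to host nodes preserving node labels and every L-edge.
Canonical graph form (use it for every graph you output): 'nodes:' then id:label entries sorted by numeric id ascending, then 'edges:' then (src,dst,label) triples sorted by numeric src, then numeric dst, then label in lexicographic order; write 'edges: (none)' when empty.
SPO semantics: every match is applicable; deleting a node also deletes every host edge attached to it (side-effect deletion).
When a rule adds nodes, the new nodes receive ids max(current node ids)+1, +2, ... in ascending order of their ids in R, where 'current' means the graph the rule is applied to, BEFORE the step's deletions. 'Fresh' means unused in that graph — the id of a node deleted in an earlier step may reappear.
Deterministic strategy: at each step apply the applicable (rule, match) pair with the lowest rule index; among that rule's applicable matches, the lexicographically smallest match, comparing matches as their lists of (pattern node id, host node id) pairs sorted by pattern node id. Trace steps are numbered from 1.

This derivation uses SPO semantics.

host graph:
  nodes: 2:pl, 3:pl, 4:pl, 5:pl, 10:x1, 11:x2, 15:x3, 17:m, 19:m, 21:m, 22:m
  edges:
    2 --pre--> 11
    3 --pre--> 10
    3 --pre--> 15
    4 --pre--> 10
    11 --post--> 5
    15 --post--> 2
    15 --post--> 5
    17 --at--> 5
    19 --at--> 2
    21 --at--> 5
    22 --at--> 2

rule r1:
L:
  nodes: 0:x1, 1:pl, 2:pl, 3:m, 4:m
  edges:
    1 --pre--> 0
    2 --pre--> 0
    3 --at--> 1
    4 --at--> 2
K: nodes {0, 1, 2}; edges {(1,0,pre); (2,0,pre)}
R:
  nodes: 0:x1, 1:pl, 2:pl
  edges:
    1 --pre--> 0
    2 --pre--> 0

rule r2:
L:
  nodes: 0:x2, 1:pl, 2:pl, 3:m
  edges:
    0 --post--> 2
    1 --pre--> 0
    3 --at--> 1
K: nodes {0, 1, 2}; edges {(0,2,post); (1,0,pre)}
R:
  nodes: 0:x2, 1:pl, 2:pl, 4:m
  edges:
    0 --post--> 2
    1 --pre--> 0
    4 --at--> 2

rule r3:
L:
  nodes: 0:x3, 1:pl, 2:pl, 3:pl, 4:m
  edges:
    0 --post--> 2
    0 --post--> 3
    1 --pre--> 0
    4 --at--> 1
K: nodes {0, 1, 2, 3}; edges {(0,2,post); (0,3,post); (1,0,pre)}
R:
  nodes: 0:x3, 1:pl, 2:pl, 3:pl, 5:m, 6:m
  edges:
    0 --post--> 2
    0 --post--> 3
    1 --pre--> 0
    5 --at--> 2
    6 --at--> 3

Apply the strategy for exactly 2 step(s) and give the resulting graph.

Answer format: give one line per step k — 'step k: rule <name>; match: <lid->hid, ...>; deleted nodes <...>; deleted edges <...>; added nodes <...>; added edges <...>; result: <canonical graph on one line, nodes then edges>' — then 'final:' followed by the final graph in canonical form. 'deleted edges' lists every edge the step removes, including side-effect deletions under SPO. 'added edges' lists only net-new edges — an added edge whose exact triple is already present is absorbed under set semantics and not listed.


step 1: rule r2; match: 0->11, 1->2, 2->5, 3->19; deleted nodes 19; deleted edges (19,2,at); added nodes 23; added edges (23,5,at); result: nodes: 2:pl, 3:pl, 4:pl, 5:pl, 10:x1, 11:x2, 15:x3, 17:m, 21:m, 22:m, 23:m edges: (2,11,pre); (3,10,pre); (3,15,pre); (4,10,pre); (11,5,post); (15,2,post); (15,5,post); (17,5,at); (21,5,at); (22,2,at); (23,5,at)
step 2: rule r2; match: 0->11, 1->2, 2->5, 3->22; deleted nodes 22; deleted edges (22,2,at); added nodes 24; added edges (24,5,at); result: nodes: 2:pl, 3:pl, 4:pl, 5:pl, 10:x1, 11:x2, 15:x3, 17:m, 21:m, 23:m, 24:m edges: (2,11,pre); (3,10,pre); (3,15,pre); (4,10,pre); (11,5,post); (15,2,post); (15,5,post); (17,5,at); (21,5,at); (23,5,at); (24,5,at)
final:
nodes: 2:pl, 3:pl, 4:pl, 5:pl, 10:x1, 11:x2, 15:x3, 17:m, 21:m, 23:m, 24:m
edges: (2,11,pre); (3,10,pre); (3,15,pre); (4,10,pre); (11,5,post); (15,2,post); (15,5,post); (17,5,at); (21,5,at); (23,5,at); (24,5,at)


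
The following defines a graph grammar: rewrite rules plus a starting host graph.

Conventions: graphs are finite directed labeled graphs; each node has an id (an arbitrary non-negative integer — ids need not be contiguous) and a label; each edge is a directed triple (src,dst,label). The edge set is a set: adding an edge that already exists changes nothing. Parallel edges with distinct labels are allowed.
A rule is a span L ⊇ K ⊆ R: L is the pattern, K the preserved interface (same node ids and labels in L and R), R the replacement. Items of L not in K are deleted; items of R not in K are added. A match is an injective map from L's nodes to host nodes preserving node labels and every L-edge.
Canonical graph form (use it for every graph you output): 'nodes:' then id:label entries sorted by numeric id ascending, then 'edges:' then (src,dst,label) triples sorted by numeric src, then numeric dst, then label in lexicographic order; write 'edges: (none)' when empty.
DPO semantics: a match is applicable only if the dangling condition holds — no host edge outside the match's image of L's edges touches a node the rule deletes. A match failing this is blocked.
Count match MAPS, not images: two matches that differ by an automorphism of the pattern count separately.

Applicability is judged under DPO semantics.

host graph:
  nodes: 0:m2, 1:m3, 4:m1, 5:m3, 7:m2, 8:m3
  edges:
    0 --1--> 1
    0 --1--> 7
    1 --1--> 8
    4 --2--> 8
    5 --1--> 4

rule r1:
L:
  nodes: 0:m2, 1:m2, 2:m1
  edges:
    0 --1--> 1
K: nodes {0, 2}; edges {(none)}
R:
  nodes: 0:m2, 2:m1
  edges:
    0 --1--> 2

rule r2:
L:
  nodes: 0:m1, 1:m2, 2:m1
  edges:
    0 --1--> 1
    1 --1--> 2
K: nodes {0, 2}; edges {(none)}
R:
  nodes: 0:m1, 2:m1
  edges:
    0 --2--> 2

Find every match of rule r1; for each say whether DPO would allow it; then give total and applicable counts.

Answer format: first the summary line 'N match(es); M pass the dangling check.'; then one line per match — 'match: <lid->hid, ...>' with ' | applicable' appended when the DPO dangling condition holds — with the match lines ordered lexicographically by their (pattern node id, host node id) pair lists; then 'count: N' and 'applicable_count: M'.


1 match(es); 1 pass the dangling check.
match: 0->0, 1->7, 2->4 | applicable
count: 1
applicable_count: 1


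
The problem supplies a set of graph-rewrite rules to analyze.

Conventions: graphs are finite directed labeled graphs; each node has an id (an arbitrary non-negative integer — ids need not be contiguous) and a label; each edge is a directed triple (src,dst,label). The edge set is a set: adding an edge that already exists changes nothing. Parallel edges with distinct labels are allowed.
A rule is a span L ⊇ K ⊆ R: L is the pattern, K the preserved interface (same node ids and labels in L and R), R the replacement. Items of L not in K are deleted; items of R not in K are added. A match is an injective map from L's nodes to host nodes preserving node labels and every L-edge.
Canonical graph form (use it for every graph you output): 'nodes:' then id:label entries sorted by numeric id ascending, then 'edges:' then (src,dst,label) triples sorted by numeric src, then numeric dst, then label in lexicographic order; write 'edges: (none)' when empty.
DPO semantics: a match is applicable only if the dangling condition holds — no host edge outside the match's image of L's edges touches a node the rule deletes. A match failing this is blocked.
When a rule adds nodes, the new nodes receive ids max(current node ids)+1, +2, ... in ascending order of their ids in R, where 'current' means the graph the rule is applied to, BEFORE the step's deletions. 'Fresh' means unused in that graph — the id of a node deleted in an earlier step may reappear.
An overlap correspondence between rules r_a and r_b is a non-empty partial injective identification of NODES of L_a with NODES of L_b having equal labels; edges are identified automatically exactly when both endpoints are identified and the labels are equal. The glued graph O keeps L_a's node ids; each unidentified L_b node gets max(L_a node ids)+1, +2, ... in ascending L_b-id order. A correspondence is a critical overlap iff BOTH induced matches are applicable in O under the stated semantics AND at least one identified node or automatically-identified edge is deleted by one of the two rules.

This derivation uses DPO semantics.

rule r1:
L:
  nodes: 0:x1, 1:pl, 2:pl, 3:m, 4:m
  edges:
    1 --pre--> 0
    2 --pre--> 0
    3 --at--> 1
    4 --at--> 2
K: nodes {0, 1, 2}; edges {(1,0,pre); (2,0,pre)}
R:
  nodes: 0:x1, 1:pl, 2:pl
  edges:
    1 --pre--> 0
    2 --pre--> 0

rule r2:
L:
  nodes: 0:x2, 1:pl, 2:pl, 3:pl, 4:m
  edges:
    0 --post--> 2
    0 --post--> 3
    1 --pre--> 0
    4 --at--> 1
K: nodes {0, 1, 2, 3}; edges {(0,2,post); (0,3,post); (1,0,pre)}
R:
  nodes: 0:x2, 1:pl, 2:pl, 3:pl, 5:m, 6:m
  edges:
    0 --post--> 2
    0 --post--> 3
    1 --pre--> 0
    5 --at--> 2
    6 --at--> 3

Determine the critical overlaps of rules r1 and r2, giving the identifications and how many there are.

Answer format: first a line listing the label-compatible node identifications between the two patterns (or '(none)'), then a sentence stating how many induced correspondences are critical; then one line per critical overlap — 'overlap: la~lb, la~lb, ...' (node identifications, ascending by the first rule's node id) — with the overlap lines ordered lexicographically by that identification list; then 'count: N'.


label-compatible node identifications between L(r1) and L(r2): 1~1, 1~2, 1~3, 2~1, 2~2, 2~3, 3~4, 4~4
6 of the induced correspondences are critical overlaps of r1 and r2.
overlap: 1~1, 2~2, 3~4
overlap: 1~1, 2~3, 3~4
overlap: 1~1, 3~4
overlap: 1~2, 2~1, 4~4
overlap: 1~3, 2~1, 4~4
overlap: 2~1, 4~4
count: 6
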